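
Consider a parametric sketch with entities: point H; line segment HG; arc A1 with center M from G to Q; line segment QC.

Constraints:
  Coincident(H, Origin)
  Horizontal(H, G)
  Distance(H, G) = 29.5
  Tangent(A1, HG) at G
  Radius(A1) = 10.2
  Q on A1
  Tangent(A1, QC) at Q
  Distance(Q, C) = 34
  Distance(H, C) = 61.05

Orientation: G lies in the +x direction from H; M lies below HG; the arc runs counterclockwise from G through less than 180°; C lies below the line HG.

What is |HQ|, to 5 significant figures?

27.401

H is at the origin; H and G share the same y with |HG| = 29.5 and G on the +x side, so G = (29.500, 0.0000). Tangency of A1 to HG means the radius MG is perpendicular to HG, so M = G + (0, -10.2) = (29.500, -10.200). Since MQ ⟂ QC (tangency), |MC| = √(10.2² + 34.0²) = 35.497 regardless of where Q sits on A1. So C lies on both circle(H, 61.05) and circle(M, 35.497); the below-HG intersection is C = (43.527, -42.808). Q is the foot of the tangent from C: Q = (21.683, -16.753).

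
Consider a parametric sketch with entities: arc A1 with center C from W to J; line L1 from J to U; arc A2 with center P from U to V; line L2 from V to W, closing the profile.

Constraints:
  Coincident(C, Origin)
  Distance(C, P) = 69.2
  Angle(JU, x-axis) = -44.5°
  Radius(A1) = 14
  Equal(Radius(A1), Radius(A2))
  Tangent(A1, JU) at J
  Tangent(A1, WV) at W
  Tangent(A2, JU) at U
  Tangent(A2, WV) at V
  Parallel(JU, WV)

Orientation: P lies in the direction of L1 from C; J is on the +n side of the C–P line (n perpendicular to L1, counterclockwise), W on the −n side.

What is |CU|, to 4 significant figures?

70.60

The slot axis is L1's direction at -44.5°, so u = (cos -44.5°, sin -44.5°) = (0.7133, -0.7009) and n = (−sin -44.5°, cos -44.5°) = (0.7009, 0.7133). C is at the origin and P lies 69.2 along u from C, so P = 69.2·u = (49.36, -48.50). Tangency of A1 to both parallel lines with radius 14.0 puts J and W at C ± 14.0·n: J = (9.813, 9.986), W = (-9.813, -9.986). Equal radii place U and V the same way about P: U = P + 14.0·n = (59.17, -38.52), V = P − 14.0·n = (39.54, -58.49). Then |CU| = |U − C| = 70.60.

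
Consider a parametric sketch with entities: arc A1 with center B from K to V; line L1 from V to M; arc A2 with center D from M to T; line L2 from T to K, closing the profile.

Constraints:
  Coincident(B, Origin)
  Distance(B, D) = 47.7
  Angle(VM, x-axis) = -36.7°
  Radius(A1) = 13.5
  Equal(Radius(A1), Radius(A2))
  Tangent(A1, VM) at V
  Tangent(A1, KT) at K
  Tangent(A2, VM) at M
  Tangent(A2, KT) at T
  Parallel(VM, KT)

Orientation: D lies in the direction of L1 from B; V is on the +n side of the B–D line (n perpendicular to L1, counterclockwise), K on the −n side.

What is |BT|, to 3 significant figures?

49.6

The slot axis is L1's direction at -36.7°, so u = (cos -36.7°, sin -36.7°) = (0.802, -0.598) and n = (−sin -36.7°, cos -36.7°) = (0.598, 0.802). B is at the origin and D lies 47.7 along u from B, so D = 47.7·u = (38.2, -28.5). Tangency of A1 to both parallel lines with radius 13.5 puts V and K at B ± 13.5·n: V = (8.07, 10.8), K = (-8.07, -10.8). Equal radii place M and T the same way about D: M = D + 13.5·n = (46.3, -17.7), T = D − 13.5·n = (30.2, -39.3). Then |BT| = |T − B| = 49.6.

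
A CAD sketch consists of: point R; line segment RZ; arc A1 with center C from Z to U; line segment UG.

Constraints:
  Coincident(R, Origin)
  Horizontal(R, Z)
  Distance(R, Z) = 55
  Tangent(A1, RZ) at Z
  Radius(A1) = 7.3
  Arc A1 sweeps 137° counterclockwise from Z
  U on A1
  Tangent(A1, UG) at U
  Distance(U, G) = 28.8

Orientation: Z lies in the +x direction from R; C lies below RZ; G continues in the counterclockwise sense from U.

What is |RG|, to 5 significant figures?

78.071

On A1, Z sits at bearing 90° from C; a 137° counterclockwise sweep puts U at bearing 227°, so U = C + 7.3·(cos 227°, sin 227°) = (50.021, -12.639). Since A1 is tangent to UG there, CU ⟂ UG, so UG runs along (−sin 227°, cos 227°); with |UG| = 28.8, G = (71.084, -32.280). Then |RG| = |G − R| = 78.071.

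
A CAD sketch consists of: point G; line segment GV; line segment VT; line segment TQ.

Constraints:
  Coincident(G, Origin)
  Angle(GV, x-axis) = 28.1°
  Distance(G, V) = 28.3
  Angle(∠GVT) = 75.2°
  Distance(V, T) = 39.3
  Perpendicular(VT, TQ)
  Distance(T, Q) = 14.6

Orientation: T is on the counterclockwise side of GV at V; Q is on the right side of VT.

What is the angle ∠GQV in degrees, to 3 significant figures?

32.2°

G is at the origin; GV runs at 28.1° with length 28.3, so V = 28.3·(cos 28.1°, sin 28.1°) = (25.0, 13.3). ∠GVT = 75.2°, so VT runs at 28.1° + (180° − 75.2°) = 133° from the x-axis; with |VT| = 39.3, T = V + 39.3·(cos 133°, sin 133°) = (-1.79, 42.1). VT ⟂ TQ; with |TQ| = 14.6 on the right of VT, Q = T + 14.6·(0.733, 0.681) = (8.91, 52.1). Then cos ∠GQV = QG·QV / (|QG||QV|), giving 32.2°.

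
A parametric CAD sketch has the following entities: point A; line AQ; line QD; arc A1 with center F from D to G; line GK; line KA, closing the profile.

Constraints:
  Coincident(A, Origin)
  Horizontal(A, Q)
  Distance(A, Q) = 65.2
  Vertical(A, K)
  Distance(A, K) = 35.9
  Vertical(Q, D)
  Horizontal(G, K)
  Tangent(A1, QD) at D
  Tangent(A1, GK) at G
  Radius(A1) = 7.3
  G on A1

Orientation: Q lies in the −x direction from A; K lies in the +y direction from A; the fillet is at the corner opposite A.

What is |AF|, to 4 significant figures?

64.58

A is at the origin; AQ is horizontal with |AQ| = 65.2 and Q on the −x side, so Q = (-65.20, 0.000). AK is vertical with |AK| = 35.9 and K on the +y side, so K = (0.000, 35.90). The virtual corner opposite A is at (-65.20, 35.90). The tangent condition forces FD to be normal to QD and since A1 is tangent to GK there, FG ⟂ GK, with radius 7.3, so the center F sits 7.3 in from both sides at F = (-57.90, 28.60). Then |AF| = |F − A| = 64.58.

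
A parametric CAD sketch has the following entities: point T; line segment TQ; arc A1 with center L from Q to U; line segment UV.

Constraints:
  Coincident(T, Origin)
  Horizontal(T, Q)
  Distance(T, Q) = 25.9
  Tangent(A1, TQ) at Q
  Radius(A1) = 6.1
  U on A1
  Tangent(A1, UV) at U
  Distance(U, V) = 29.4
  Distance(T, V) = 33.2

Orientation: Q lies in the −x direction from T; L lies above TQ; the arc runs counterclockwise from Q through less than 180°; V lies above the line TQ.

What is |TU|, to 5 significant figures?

20.564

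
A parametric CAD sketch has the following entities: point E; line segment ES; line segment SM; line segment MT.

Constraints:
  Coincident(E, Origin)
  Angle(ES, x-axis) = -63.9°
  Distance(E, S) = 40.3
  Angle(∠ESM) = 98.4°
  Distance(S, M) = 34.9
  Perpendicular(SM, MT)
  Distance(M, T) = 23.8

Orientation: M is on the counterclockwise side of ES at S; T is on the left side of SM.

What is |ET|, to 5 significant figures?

43.838

E is at the origin; ES runs at -63.9° with length 40.3, so S = 40.3·(cos -63.9°, sin -63.9°) = (17.730, -36.191). ∠ESM = 98.4°, so SM runs at -63.9° + (180° − 98.4°) = 17.700° from the x-axis; with |SM| = 34.9, M = S + 34.9·(cos 17.700°, sin 17.700°) = (50.977, -25.580). The perpendicularity gives MT at right angles to SM; with |MT| = 23.8 on the left of SM, T = M + 23.8·(-0.30403, 0.95266) = (43.741, -2.9064). Then |ET| = |T − E| = 43.838.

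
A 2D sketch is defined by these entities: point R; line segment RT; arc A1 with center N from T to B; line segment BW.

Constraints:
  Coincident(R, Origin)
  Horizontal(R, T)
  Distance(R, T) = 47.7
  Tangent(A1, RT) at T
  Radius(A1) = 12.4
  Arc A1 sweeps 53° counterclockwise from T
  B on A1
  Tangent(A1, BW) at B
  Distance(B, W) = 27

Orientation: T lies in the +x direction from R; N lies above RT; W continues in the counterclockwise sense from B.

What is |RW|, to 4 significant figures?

78.46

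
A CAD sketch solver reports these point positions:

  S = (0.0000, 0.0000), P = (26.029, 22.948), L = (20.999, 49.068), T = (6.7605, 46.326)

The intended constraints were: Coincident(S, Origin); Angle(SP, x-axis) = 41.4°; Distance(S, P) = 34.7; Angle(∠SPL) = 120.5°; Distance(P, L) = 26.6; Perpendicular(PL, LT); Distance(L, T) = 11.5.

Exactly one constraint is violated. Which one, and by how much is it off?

Distance(L, T) = 11.5 — off by 3.00.

S = (0.00, 0.00) ✓; SP at 41.40° ✓; |SP| = 34.70 ✓; ∠SPL = 120.5° ✓; |PL| = 26.60 ✓; ∠(PL, LT) = 90.00° ✓; |LT| = 14.50 ✗.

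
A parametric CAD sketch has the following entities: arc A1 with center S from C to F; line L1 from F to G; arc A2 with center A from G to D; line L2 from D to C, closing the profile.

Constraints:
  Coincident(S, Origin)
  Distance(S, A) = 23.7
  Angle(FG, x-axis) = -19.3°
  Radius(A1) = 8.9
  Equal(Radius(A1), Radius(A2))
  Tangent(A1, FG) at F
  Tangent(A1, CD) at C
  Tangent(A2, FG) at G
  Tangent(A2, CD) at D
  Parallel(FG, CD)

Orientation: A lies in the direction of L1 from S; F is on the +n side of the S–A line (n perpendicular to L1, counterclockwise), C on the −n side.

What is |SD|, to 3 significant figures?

25.3

The slot axis is L1's direction at -19.3°, so u = (cos -19.3°, sin -19.3°) = (0.944, -0.331) and n = (−sin -19.3°, cos -19.3°) = (0.331, 0.944). S is at the origin and A lies 23.7 along u from S, so A = 23.7·u = (22.4, -7.83). Tangency of A1 to both parallel lines with radius 8.9 puts F and C at S ± 8.9·n: F = (2.94, 8.40), C = (-2.94, -8.40). Equal radii place G and D the same way about A: G = A + 8.9·n = (25.3, 0.567), D = A − 8.9·n = (19.4, -16.2). Then |SD| = |D − S| = 25.3.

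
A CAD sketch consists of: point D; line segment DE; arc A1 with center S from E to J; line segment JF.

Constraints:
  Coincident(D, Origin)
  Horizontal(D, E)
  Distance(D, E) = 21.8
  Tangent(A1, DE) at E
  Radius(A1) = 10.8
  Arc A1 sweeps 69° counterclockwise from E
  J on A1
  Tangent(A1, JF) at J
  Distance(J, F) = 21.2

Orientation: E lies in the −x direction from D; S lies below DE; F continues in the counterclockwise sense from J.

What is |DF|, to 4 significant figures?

47.67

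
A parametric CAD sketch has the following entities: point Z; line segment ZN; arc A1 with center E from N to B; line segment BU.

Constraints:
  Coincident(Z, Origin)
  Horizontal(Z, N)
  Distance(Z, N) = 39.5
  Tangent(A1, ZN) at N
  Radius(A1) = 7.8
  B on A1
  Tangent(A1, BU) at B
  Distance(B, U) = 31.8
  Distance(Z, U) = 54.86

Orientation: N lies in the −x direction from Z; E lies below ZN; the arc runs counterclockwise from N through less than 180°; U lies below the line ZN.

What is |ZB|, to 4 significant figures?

48.02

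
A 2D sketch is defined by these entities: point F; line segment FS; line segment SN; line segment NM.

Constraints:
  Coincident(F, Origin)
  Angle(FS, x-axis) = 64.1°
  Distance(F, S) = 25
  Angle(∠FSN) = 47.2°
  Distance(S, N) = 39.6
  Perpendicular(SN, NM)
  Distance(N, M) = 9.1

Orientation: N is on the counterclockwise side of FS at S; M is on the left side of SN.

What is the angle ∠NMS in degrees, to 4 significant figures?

77.06°

F is at the origin; FS runs at 64.1° with length 25.0, so S = 25.0·(cos 64.1°, sin 64.1°) = (10.92, 22.49). ∠FSN = 47.2°, so SN runs at 64.1° + (180° − 47.2°) = 196.9° from the x-axis; with |SN| = 39.6, N = S + 39.6·(cos 196.9°, sin 196.9°) = (-26.97, 10.98). SN is perpendicular to NM; with |NM| = 9.1 on the left of SN, M = N + 9.1·(0.2907, -0.9568) = (-24.32, 2.270). Then cos ∠NMS = MN·MS / (|MN||MS|), giving 77.06°.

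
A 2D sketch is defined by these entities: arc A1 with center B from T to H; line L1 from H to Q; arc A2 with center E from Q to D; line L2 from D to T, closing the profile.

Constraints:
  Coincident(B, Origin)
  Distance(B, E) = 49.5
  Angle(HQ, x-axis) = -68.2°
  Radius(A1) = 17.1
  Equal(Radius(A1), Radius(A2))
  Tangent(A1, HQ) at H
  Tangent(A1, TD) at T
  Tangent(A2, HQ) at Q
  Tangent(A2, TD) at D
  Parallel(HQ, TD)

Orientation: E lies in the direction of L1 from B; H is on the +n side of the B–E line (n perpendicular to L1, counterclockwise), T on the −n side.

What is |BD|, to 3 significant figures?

52.4

The slot axis is L1's direction at -68.2°, so u = (cos -68.2°, sin -68.2°) = (0.371, -0.928) and n = (−sin -68.2°, cos -68.2°) = (0.928, 0.371). B is at the origin and E lies 49.5 along u from B, so E = 49.5·u = (18.4, -46.0). Tangency of A1 to both parallel lines with radius 17.1 puts H and T at B ± 17.1·n: H = (15.9, 6.35), T = (-15.9, -6.35). Equal radii place Q and D the same way about E: Q = E + 17.1·n = (34.3, -39.6), D = E − 17.1·n = (2.51, -52.3). Then |BD| = |D − B| = 52.4.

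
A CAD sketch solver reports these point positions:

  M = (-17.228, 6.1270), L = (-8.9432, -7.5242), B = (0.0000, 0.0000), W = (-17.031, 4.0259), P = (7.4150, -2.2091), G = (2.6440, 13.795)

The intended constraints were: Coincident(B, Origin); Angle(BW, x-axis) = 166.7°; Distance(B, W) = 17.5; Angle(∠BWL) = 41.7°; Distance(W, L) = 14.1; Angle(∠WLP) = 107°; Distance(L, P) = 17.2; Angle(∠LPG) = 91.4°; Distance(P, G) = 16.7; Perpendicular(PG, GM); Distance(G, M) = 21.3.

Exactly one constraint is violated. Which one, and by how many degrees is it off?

Perpendicular(PG, GM) — off by 4.50°.

B = (0.00, 0.00) ✓; BW at 166.7° ✓; |BW| = 17.50 ✓; ∠BWL = 41.70° ✓; |WL| = 14.10 ✓; ∠WLP = 107.0° ✓; |LP| = 17.20 ✓; ∠LPG = 91.40° ✓; |PG| = 16.70 ✓; ∠(PG, GM) = 94.50° ✗; |GM| = 21.30 ✓.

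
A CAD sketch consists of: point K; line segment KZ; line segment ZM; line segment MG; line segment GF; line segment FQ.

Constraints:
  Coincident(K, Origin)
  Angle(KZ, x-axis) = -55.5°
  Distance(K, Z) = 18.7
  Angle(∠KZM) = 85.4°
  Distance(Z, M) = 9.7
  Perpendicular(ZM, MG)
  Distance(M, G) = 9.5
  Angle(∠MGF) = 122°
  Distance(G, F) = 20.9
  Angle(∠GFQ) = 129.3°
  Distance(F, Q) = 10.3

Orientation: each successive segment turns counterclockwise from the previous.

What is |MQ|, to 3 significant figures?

32.5

K is at the origin; KZ runs at -55.5° with length 18.7, so Z = (10.6, -15.4). ∠KZM = 85.4° gives ZM at 39.1° from the x-axis; with |ZM| = 9.7, M = (18.1, -9.29). ZM ⟂ MG, so MG runs at 129°; with |MG| = 9.5, G = (12.1, -1.92). ∠MGF = 122.0° gives GF at -173° from the x-axis; with |GF| = 20.9, F = (-8.61, -4.50). ∠GFQ = 129.3° gives FQ at -122° from the x-axis; with |FQ| = 10.3, Q = (-14.1, -13.2). Then |MQ| = |Q − M| = 32.5.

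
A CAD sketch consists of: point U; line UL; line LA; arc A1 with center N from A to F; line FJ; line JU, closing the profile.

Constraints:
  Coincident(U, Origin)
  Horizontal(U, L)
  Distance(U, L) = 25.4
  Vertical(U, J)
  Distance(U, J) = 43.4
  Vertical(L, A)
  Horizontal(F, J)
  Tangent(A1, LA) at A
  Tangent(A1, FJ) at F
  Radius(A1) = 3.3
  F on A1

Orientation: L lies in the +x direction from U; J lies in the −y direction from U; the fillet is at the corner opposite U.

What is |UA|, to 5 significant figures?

47.468

U is at the origin; UL is horizontal with |UL| = 25.4 and L on the +x side, so L = (25.400, 0.0000). UJ is vertical with |UJ| = 43.4 and J on the −y side, so J = (0.0000, -43.400). The virtual corner opposite U is at (25.400, -43.400). A1 meets LA tangentially, so NA is at right angles to LA and A1 meets FJ tangentially, so NF is at right angles to FJ, with radius 3.3, so the center N sits 3.3 in from both sides at N = (22.100, -40.100). That places the tangent points at A = (25.400, -40.100) on LA and F = (22.100, -43.400) on FJ. Then |UA| = |A − U| = 47.468.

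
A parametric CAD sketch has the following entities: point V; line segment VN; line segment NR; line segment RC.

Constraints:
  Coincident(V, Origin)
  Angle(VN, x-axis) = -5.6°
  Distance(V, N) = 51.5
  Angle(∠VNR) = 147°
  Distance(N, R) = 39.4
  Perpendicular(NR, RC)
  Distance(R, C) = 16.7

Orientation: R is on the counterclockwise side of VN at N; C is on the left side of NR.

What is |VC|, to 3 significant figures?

83.4

V is at the origin; VN runs at -5.6° with length 51.5, so N = 51.5·(cos -5.6°, sin -5.6°) = (51.3, -5.03). ∠VNR = 147.0°, so NR runs at -5.6° + (180° − 147.0°) = 27.4° from the x-axis; with |NR| = 39.4, R = N + 39.4·(cos 27.4°, sin 27.4°) = (86.2, 13.1). NR ⟂ RC; with |RC| = 16.7 on the left of NR, C = R + 16.7·(-0.460, 0.888) = (78.5, 27.9). Then |VC| = |C − V| = 83.4.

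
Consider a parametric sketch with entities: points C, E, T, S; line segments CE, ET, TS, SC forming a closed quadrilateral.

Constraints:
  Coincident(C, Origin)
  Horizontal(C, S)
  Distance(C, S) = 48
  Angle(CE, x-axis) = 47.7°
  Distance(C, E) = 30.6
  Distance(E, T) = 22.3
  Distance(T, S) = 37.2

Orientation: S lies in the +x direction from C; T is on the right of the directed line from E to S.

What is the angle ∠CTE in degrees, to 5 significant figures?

129.01°

C is at the origin; C and S share the same y with |CS| = 48.0 and S in +x, so S = (48.0, 0). CE runs at 47.7° with |CE| = 30.6, so E = (20.594, 22.633). T is determined by |ET| = 22.3 and |TS| = 37.2 together: it lies at the intersection of circle(E, 22.3) and circle(S, 37.2). With |ES| = 35.543, the foot of the radical line on ES is 5.3001 from E and the perpendicular offset is √(22.3² − 5.3001²) = 21.661. Taking the right-of-ES solution: T = (10.888, 2.5559).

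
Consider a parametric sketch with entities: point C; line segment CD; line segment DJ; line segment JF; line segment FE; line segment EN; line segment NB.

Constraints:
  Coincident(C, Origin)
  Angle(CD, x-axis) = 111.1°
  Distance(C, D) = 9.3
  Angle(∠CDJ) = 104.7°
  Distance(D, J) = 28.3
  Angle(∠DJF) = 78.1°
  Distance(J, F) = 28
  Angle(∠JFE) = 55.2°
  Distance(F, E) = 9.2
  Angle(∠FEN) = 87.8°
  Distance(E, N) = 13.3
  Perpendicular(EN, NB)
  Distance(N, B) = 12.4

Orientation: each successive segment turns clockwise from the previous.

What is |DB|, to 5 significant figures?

40.455

C is at the origin; CD runs at 111.1° with length 9.3, so D = (-3.3480, 8.6765). ∠CDJ = 104.7° gives DJ at 35.800° from the x-axis; with |DJ| = 28.3, J = (19.605, 25.231). ∠DJF = 78.1° gives JF at -66.100° from the x-axis; with |JF| = 28.0, F = (30.949, -0.36834). ∠JFE = 55.2° gives FE at 169.10° from the x-axis; with |FE| = 9.2, E = (21.915, 1.3713). ∠FEN = 87.8° gives EN at 76.900° from the x-axis; with |EN| = 13.3, N = (24.930, 14.325). EN ⟂ NB, so NB runs at -13.100°; with |NB| = 12.4, B = (37.007, 11.515). Then |DB| = |B − D| = 40.455.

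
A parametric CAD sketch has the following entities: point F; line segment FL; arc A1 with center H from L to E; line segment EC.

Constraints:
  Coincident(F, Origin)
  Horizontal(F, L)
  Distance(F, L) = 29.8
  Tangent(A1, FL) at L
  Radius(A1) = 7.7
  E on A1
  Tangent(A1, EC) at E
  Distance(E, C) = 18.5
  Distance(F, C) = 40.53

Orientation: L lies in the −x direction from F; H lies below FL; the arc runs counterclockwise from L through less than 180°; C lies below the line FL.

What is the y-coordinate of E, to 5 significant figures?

-10.746

Checks: F = (0.00, 0.00) ✓; |HE| = 7.700 ✓; ∠(HE, EC) = 90.00° ✓; |EC| = 18.50 ✓; |FC| = 40.53 ✓.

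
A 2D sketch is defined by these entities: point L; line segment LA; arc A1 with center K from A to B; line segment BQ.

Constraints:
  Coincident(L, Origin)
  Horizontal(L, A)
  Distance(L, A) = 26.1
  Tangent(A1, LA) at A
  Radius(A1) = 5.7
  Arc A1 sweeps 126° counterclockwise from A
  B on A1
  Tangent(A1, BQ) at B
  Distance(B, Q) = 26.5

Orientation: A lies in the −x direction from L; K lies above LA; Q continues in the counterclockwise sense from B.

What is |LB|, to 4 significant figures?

23.32

L is at the origin; LA is horizontal with |LA| = 26.1 and A on the −x side, so A = (-26.10, 0.000). Tangency of A1 to LA means the radius KA is perpendicular to LA, so K = A + (0, 5.7) = (-26.10, 5.700). On A1, A sits at bearing -90° from K; a 126° counterclockwise sweep puts B at bearing 36°, so B = K + 5.7·(cos 36°, sin 36°) = (-21.49, 9.050). Then |LB| = |B − L| = 23.32.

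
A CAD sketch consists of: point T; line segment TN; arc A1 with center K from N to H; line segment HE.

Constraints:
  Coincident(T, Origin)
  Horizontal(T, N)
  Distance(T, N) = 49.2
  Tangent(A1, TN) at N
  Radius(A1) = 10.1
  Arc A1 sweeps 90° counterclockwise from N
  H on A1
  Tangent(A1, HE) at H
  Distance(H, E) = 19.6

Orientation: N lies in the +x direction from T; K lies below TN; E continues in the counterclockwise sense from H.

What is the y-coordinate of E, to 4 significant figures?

-29.70

T is at the origin; T and N share the same y with |TN| = 49.2 and N on the +x side, so N = (49.20, 0.000). The tangent condition forces KN to be normal to TN, so K = N + (0, -10.1) = (49.20, -10.10). On A1, N sits at bearing 90° from K; a 90° counterclockwise sweep puts H at bearing 180°, so H = K + 10.1·(cos 180°, sin 180°) = (39.10, -10.10). Since A1 is tangent to HE there, KH ⟂ HE, so HE runs along (−sin 180°, cos 180°); with |HE| = 19.6, E = (39.10, -29.70). So E.y = -29.70.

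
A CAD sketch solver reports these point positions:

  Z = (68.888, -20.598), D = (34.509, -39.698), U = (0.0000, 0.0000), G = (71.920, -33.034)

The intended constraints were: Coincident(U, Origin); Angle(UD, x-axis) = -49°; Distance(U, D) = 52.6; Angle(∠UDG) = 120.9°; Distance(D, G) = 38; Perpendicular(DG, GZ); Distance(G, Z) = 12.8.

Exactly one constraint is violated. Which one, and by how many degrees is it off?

Perpendicular(DG, GZ) — off by 3.60°.

U = (0.00, 0.00) ✓; UD at -49.00° ✓; |UD| = 52.60 ✓; ∠UDG = 120.9° ✓; |DG| = 38.00 ✓; ∠(DG, GZ) = 93.60° ✗; |GZ| = 12.80 ✓.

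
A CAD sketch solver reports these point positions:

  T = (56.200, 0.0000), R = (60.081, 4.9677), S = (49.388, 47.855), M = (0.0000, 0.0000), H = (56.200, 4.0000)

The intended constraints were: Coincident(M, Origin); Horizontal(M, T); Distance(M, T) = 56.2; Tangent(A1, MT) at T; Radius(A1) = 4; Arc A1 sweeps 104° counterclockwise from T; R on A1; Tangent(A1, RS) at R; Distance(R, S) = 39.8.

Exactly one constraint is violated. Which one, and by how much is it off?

Distance(R, S) = 39.8 — off by 4.40.

M = (0.00, 0.00) ✓; M.y = 0.00, T.y = 0.00 ✓; |MT| = 56.20 ✓; ∠(HT, TM) = 90.00° ✓; |HT| = 4.000 ✓; bearing(H→R) − bearing(H→T) = 104.0° ✓; |HR| = 4.000 ✓; ∠(HR, RS) = 90.00° ✓; |RS| = 44.20 ✗.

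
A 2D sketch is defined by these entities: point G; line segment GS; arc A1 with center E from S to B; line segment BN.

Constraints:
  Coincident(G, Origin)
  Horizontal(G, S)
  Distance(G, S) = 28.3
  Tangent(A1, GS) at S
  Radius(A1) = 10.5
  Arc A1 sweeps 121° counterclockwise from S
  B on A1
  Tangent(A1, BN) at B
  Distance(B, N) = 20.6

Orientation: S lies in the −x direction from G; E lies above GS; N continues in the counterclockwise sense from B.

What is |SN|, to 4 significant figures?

33.60

On A1, S sits at bearing -90° from E; a 121° counterclockwise sweep puts B at bearing 31°, so B = E + 10.5·(cos 31°, sin 31°) = (-19.30, 15.91). Tangency of A1 to BN means the radius EB is perpendicular to BN, so BN runs along (−sin 31°, cos 31°); with |BN| = 20.6, N = (-29.91, 33.57). Then |SN| = |N − S| = 33.60.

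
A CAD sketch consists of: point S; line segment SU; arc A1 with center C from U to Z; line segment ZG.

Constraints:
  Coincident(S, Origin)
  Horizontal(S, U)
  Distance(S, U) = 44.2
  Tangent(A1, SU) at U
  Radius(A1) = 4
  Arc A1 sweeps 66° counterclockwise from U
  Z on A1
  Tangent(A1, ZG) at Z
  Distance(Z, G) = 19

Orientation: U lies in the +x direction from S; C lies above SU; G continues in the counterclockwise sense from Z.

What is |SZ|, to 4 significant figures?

47.91

S is at the origin; SU is horizontal with |SU| = 44.2 and U on the +x side, so U = (44.20, 0.000). A1 meets SU tangentially, so CU is at right angles to SU, so C = U + (0, 4) = (44.20, 4.000). On A1, U sits at bearing -90° from C; a 66° counterclockwise sweep puts Z at bearing -24°, so Z = C + 4.0·(cos -24°, sin -24°) = (47.85, 2.373). Then |SZ| = |Z − S| = 47.91.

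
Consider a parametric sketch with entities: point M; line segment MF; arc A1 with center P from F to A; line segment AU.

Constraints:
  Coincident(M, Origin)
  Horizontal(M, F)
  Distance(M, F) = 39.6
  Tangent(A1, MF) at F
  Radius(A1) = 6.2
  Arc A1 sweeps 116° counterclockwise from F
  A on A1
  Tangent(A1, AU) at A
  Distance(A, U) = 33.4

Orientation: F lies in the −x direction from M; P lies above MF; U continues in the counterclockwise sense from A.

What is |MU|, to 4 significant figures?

62.33

M is at the origin; M and F share the same y with |MF| = 39.6 and F on the −x side, so F = (-39.60, 0.000). Tangency of A1 to MF means the radius PF is perpendicular to MF, so P = F + (0, 6.2) = (-39.60, 6.200). On A1, F sits at bearing -90° from P; a 116° counterclockwise sweep puts A at bearing 26°, so A = P + 6.2·(cos 26°, sin 26°) = (-34.03, 8.918). The tangent condition forces PA to be normal to AU, so AU runs along (−sin 26°, cos 26°); with |AU| = 33.4, U = (-48.67, 38.94). Then |MU| = |U − M| = 62.33.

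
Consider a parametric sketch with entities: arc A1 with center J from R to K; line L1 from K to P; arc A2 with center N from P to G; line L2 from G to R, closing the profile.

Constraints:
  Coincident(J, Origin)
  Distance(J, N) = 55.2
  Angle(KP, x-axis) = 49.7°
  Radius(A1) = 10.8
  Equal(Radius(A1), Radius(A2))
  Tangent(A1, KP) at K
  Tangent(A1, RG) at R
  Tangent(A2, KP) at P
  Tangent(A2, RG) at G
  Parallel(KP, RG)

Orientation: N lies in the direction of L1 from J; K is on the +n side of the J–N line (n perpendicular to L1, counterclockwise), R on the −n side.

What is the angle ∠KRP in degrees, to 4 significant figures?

68.63°

The slot axis is L1's direction at 49.7°, so u = (cos 49.7°, sin 49.7°) = (0.6468, 0.7627) and n = (−sin 49.7°, cos 49.7°) = (-0.7627, 0.6468). J is at the origin and N lies 55.2 along u from J, so N = 55.2·u = (35.70, 42.10). Tangency of A1 to both parallel lines with radius 10.8 puts K and R at J ± 10.8·n: K = (-8.237, 6.985), R = (8.237, -6.985). Equal radii place P and G the same way about N: P = N + 10.8·n = (27.47, 49.08), G = N − 10.8·n = (43.94, 35.11). Then cos ∠KRP = RK·RP / (|RK||RP|), giving 68.63°.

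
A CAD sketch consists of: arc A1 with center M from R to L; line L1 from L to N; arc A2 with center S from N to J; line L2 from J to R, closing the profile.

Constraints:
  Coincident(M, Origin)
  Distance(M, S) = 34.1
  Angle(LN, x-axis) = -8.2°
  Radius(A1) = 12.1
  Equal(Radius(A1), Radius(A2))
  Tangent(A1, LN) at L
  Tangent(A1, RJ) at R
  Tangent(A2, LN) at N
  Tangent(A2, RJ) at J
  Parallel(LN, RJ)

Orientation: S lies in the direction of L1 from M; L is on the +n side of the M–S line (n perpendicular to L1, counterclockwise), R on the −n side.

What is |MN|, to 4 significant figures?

36.18

Tangency of A1 to both parallel lines with radius 12.1 puts L and R at M ± 12.1·n: L = (1.726, 11.98), R = (-1.726, -11.98). Equal radii place N and J the same way about S: N = S + 12.1·n = (35.48, 7.113), J = S − 12.1·n = (32.03, -16.84). Then |MN| = |N − M| = 36.18.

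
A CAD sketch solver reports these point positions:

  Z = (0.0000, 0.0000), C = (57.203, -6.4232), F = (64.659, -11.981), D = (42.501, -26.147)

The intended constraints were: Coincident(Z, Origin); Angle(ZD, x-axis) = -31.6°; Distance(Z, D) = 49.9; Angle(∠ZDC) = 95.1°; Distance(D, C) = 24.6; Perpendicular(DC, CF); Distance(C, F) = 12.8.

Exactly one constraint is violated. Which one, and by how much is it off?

Distance(C, F) = 12.8 — off by 3.50.

Z = (0.00, 0.00) ✓; ZD at -31.60° ✓; |ZD| = 49.90 ✓; ∠ZDC = 95.10° ✓; |DC| = 24.60 ✓; ∠(DC, CF) = 90.00° ✓; |CF| = 9.300 ✗.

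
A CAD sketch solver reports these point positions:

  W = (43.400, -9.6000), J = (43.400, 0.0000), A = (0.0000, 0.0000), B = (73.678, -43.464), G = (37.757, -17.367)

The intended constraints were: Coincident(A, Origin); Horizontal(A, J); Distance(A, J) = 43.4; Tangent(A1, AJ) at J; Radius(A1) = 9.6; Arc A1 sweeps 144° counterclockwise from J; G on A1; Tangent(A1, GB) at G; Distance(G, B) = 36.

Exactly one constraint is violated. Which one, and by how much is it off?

Distance(G, B) = 36 — off by 8.40.

A = (0.00, 0.00) ✓; A.y = 0.00, J.y = 0.00 ✓; |AJ| = 43.40 ✓; ∠(WJ, JA) = 90.00° ✓; |WJ| = 9.600 ✓; bearing(W→G) − bearing(W→J) = 144.0° ✓; |WG| = 9.601 ✓; ∠(WG, GB) = 90.00° ✓; |GB| = 44.40 ✗.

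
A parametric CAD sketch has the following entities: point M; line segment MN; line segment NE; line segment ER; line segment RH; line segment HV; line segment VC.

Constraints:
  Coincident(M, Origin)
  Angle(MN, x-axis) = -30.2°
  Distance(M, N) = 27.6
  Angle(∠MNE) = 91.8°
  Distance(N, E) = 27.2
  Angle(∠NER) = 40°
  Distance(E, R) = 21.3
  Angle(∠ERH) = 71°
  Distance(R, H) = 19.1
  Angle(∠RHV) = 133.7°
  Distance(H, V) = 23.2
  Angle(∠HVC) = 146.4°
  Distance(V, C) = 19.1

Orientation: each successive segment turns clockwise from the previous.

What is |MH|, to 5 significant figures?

32.103

M is at the origin; MN runs at -30.2° with length 27.6, so N = (23.854, -13.883). ∠MNE = 91.8° gives NE at -118.40° from the x-axis; with |NE| = 27.2, E = (10.917, -37.810). ∠NER = 40.0° gives ER at 101.60° from the x-axis; with |ER| = 21.3, R = (6.6340, -16.945). ∠ERH = 71.0° gives RH at -7.4000° from the x-axis; with |RH| = 19.1, H = (25.575, -19.405). Then |MH| = |H − M| = 32.103.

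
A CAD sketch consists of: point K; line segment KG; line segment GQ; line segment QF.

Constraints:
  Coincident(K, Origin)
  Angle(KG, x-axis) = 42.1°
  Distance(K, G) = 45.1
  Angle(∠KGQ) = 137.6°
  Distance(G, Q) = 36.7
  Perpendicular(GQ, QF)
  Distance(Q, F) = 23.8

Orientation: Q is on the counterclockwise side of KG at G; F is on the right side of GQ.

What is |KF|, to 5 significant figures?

88.541

∠KGQ = 137.6°, so GQ runs at 42.1° + (180° − 137.6°) = 84.500° from the x-axis; with |GQ| = 36.7, Q = G + 36.7·(cos 84.500°, sin 84.500°) = (36.981, 66.767). GQ ⟂ QF; with |QF| = 23.8 on the right of GQ, F = Q + 23.8·(0.99540, -0.095846) = (60.671, 64.486). Then |KF| = |F − K| = 88.541.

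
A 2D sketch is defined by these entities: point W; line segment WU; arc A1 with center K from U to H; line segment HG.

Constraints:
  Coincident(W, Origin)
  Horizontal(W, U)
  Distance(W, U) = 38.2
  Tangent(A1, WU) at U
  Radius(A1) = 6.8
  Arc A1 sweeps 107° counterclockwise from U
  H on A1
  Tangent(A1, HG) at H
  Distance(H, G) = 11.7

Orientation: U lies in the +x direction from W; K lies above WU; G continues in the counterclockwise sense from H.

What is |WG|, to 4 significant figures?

45.86

W is at the origin; WU is horizontal with |WU| = 38.2 and U on the +x side, so U = (38.20, 0.000). A1 meets WU tangentially, so KU is at right angles to WU, so K = U + (0, 6.8) = (38.20, 6.800). On A1, U sits at bearing -90° from K; a 107° counterclockwise sweep puts H at bearing 17°, so H = K + 6.8·(cos 17°, sin 17°) = (44.70, 8.788). The tangent condition forces KH to be normal to HG, so HG runs along (−sin 17°, cos 17°); with |HG| = 11.7, G = (41.28, 19.98). Then |WG| = |G − W| = 45.86.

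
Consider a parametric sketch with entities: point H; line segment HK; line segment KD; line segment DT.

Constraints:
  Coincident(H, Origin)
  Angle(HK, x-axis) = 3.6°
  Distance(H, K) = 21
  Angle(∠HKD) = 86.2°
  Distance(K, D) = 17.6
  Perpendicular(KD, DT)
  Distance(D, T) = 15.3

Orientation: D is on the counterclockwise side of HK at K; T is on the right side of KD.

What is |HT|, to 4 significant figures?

39.71

∠HKD = 86.2°, so KD runs at 3.6° + (180° − 86.2°) = 97.40° from the x-axis; with |KD| = 17.6, D = K + 17.6·(cos 97.40°, sin 97.40°) = (18.69, 18.77). The perpendicularity gives DT at right angles to KD; with |DT| = 15.3 on the right of KD, T = D + 15.3·(0.9917, 0.1288) = (33.86, 20.74). Then |HT| = |T − H| = 39.71.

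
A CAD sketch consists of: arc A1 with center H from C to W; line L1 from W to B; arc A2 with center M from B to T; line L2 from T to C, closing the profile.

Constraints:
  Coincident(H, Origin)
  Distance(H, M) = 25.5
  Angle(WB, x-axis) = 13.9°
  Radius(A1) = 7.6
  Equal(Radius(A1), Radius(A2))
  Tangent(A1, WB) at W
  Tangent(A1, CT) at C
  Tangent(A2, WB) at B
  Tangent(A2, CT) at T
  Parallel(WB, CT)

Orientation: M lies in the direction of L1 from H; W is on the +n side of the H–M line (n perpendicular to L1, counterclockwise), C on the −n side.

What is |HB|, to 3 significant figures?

26.6

The slot axis is L1's direction at 13.9°, so u = (cos 13.9°, sin 13.9°) = (0.971, 0.240) and n = (−sin 13.9°, cos 13.9°) = (-0.240, 0.971). H is at the origin and M lies 25.5 along u from H, so M = 25.5·u = (24.8, 6.13). Tangency of A1 to both parallel lines with radius 7.6 puts W and C at H ± 7.6·n: W = (-1.83, 7.38), C = (1.83, -7.38). Equal radii place B and T the same way about M: B = M + 7.6·n = (22.9, 13.5), T = M − 7.6·n = (26.6, -1.25). Then |HB| = |B − H| = 26.6.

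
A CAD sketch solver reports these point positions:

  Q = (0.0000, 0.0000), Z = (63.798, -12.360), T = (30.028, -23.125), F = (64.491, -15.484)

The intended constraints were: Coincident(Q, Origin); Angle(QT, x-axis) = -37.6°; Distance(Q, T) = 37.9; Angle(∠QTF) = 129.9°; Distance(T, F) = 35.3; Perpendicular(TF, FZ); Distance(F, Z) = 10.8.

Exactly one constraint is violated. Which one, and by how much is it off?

Distance(F, Z) = 10.8 — off by 7.60.

Q = (0.00, 0.00) ✓; QT at -37.60° ✓; |QT| = 37.90 ✓; ∠QTF = 129.9° ✓; |TF| = 35.30 ✓; ∠(TF, FZ) = 90.01° ✓; |FZ| = 3.200 ✗.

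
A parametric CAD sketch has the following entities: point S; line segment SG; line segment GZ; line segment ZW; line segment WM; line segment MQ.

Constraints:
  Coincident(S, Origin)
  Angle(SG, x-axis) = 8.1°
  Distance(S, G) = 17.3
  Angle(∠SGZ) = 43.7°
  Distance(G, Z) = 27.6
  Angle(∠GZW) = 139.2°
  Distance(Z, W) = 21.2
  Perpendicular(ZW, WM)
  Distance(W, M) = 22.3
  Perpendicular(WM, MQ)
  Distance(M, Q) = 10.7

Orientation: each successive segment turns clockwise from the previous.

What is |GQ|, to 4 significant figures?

31.68

ZW ⟂ WM, so WM runs at 101.0°; with |WM| = 22.3, M = (-25.01, -1.407). WM is perpendicular to MQ, so MQ runs at 11.00°; with |MQ| = 10.7, Q = (-14.50, 0.6347). Then |GQ| = |Q − G| = 31.68.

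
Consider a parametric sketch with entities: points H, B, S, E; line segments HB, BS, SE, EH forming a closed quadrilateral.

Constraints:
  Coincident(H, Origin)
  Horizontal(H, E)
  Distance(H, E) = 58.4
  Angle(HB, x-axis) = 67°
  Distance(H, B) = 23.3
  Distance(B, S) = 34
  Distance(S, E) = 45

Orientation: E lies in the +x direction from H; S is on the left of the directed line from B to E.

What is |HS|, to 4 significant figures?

54.87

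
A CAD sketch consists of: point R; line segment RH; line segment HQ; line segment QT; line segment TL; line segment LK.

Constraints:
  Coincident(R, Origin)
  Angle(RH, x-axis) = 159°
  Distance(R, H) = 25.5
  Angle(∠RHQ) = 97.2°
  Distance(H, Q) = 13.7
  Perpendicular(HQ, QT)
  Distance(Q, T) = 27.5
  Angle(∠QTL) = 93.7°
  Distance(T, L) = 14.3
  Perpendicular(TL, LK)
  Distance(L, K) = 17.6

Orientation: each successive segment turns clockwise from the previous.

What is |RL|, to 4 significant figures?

4.081

R is at the origin; RH runs at 159.0° with length 25.5, so H = (-23.81, 9.138). ∠RHQ = 97.2° gives HQ at 76.20° from the x-axis; with |HQ| = 13.7, Q = (-20.54, 22.44). HQ ⟂ QT, so QT runs at -13.80°; with |QT| = 27.5, T = (6.168, 15.88). ∠QTL = 93.7° gives TL at -100.1° from the x-axis; with |TL| = 14.3, L = (3.660, 1.805). Then |RL| = |L − R| = 4.081.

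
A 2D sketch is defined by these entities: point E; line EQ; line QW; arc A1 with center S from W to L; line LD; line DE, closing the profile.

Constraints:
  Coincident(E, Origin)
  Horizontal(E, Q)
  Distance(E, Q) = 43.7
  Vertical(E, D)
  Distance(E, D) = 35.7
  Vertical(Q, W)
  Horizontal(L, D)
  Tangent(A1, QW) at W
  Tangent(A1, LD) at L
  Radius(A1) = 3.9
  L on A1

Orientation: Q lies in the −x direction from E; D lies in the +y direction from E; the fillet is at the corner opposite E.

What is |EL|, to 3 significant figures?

53.5

The virtual corner opposite E is at (-43.7, 35.7). The tangent condition forces SW to be normal to QW and tangency of A1 to LD means the radius SL is perpendicular to LD, with radius 3.9, so the center S sits 3.9 in from both sides at S = (-39.8, 31.8). That places the tangent points at W = (-43.7, 31.8) on QW and L = (-39.8, 35.7) on LD. Then |EL| = |L − E| = 53.5.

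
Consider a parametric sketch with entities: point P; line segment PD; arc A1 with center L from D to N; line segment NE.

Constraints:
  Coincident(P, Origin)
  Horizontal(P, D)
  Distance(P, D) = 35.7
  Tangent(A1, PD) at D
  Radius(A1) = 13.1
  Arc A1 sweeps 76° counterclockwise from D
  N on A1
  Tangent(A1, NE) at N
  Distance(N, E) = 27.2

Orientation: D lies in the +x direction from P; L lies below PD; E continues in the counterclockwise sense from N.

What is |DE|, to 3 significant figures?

41.1

P is at the origin; PD is horizontal with |PD| = 35.7 and D on the +x side, so D = (35.7, 0.00). Tangency of A1 to PD means the radius LD is perpendicular to PD, so L = D + (0, -13.1) = (35.7, -13.1). On A1, D sits at bearing 90° from L; a 76° counterclockwise sweep puts N at bearing 166°, so N = L + 13.1·(cos 166°, sin 166°) = (23.0, -9.93). Since A1 is tangent to NE there, LN ⟂ NE, so NE runs along (−sin 166°, cos 166°); with |NE| = 27.2, E = (16.4, -36.3). Then |DE| = |E − D| = 41.1.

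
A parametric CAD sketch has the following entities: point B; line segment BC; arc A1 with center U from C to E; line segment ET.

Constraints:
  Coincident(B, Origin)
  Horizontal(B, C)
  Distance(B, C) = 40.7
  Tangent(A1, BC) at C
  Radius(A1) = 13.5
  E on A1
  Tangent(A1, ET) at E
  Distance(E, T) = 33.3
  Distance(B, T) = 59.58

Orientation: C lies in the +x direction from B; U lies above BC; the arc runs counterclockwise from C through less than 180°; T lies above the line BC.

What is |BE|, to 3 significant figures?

56.1

Checks: ∠(UC, CB) = 90.00° ✓; |UE| = 13.50 ✓; ∠(UE, ET) = 90.00° ✓; |ET| = 33.30 ✓; |BT| = 59.58 ✓.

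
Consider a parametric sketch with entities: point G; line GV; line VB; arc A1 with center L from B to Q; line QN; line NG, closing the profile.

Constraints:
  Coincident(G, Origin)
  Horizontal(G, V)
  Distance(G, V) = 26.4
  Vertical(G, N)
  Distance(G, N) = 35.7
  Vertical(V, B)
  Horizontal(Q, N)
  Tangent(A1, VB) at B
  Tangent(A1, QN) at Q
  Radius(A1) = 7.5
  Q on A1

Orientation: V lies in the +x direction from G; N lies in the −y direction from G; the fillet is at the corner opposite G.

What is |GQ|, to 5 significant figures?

40.394

G is at the origin; GV is horizontal with |GV| = 26.4 and V on the +x side, so V = (26.400, 0.0000). G and N share the same x with |GN| = 35.7 and N on the −y side, so N = (0.0000, -35.700). The virtual corner opposite G is at (26.400, -35.700). The tangent condition forces LB to be normal to VB and since A1 is tangent to QN there, LQ ⟂ QN, with radius 7.5, so the center L sits 7.5 in from both sides at L = (18.900, -28.200). That places the tangent points at B = (26.400, -28.200) on VB and Q = (18.900, -35.700) on QN. Then |GQ| = |Q − G| = 40.394.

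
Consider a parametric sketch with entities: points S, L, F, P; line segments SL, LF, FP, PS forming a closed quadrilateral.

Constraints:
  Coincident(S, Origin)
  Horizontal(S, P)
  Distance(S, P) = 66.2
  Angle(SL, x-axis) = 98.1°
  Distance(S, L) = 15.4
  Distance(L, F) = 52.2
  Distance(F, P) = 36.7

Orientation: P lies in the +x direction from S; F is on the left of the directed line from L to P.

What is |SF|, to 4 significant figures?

56.95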